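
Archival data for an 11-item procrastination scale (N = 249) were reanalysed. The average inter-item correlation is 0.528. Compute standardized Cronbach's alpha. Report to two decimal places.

standardized Cronbach's alpha = 0.92

Standardized α = k·r̄ / (1 + (k−1)·r̄) = 11 × 0.528 / (1 + 10 × 0.528)
  = 5.8080 / 6.2800 = 0.92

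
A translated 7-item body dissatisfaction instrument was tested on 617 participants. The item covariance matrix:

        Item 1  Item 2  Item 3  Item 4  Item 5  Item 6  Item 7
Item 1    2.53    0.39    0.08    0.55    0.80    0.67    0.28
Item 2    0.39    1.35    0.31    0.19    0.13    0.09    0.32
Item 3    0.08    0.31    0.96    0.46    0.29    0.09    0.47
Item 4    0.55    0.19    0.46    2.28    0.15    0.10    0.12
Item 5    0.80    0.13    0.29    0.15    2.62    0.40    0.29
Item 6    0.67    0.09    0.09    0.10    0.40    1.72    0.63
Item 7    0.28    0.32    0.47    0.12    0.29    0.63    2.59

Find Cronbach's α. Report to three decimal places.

Cronbach's α = 0.574

Σσᵢ² = 2.53 + 1.35 + 0.96 + 2.28 + 2.62 + 1.72 + 2.59 = 14.05
Sum of the distinct covariances = 6.81
Var(T) = 14.05 + 2 × 6.81 = 27.67
α = (k/(k−1))·(1 − Σσᵢ²/Var(T)) = (7/6)·(1 − 14.05/27.67) = 0.574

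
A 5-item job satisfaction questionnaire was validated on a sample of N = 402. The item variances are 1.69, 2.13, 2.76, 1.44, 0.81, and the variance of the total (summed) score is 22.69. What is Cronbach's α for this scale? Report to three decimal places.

Cronbach's α = 0.764

ΣVar(i) = 1.69 + 2.13 + 2.76 + 1.44 + 0.81 = 8.83
α = (k/(k−1))·(1 − ΣVar(i)/σ²_total) = (5/4)·(1 − 8.83/22.69) = 0.764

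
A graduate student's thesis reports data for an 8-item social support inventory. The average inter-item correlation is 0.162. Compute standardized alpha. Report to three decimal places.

Standardized α = k·r̄ / (1 + (k−1)·r̄) = 8 × 0.162 / (1 + 7 × 0.162)
  = 1.2960 / 2.1340 = 0.607

standardized alpha = 0.607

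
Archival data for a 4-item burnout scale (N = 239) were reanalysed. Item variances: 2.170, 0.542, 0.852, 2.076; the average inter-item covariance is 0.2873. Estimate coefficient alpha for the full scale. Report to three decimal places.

coefficient alpha = 0.506

ΣVar(i) = 2.170 + 0.542 + 0.852 + 2.076 = 5.640
Sum of the 6 distinct covariances = 6 × 0.2873 = 1.7238
σ²_T = ΣVar(i) + 2·Σcov = 5.640 + 2 × 1.7238 = 9.0876
α = (4/3)·(1 − 5.640/9.0876) = 0.506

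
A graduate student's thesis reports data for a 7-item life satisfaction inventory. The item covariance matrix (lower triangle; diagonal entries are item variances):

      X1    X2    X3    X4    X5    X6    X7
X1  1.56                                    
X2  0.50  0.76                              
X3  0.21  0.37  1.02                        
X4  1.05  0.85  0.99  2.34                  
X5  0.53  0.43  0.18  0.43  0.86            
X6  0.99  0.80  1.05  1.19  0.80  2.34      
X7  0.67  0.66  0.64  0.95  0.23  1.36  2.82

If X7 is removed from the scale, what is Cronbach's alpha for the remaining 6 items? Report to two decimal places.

Remaining items: X1, X2, X3, X4, X5, X6 (k = 6).
Σσᵢ² = 1.56 + 0.76 + 1.02 + 2.34 + 0.86 + 2.34 = 8.88
σ²_T = 8.88 + 2 × 10.37 = 29.62
α (item deleted) = (6/5)·(1 − 8.88/29.62) = 0.84

Cronbach's alpha = 0.84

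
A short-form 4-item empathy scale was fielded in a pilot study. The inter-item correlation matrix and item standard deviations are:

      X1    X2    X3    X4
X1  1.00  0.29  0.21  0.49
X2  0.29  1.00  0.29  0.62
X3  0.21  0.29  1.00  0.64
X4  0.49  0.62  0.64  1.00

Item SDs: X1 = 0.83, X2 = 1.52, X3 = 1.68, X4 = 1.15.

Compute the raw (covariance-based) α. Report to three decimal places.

Σσ²ᵢ = 0.83² + 1.52² + 1.68² + 1.15² = 7.1442
Covariances σ_ij = r_ij · s_i · s_j:
  σ(X1,X2) = 0.29 × 0.83 × 1.52 = 0.3659
  σ(X1,X3) = 0.21 × 0.83 × 1.68 = 0.2928
  σ(X1,X4) = 0.49 × 0.83 × 1.15 = 0.4677
  σ(X2,X3) = 0.29 × 1.52 × 1.68 = 0.7405
  σ(X2,X4) = 0.62 × 1.52 × 1.15 = 1.0838
  σ(X3,X4) = 0.64 × 1.68 × 1.15 = 1.2365
σ²_T = Σσ²ᵢ + 2·Σσ_ij = 7.1442 + 2 × 4.1872 = 15.5186
α = (4/3)·(1 − 7.1442/15.5186) = 0.720

α = 0.720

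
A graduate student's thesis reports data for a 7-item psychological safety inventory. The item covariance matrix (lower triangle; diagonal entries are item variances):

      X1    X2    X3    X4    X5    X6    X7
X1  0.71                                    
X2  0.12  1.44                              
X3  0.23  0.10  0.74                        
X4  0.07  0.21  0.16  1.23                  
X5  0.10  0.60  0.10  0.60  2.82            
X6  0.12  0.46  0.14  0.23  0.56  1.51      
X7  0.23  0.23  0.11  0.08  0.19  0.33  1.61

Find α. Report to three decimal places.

α = 0.580

Σσ²ᵢ = 0.71 + 1.44 + 0.74 + 1.23 + 2.82 + 1.51 + 1.61 = 10.06
Sum of the distinct covariances = 4.97
Var(T) = 10.06 + 2 × 4.97 = 20.00
α = (k/(k−1))·(1 − Σσ²ᵢ/Var(T)) = (7/6)·(1 − 10.06/20.00) = 0.580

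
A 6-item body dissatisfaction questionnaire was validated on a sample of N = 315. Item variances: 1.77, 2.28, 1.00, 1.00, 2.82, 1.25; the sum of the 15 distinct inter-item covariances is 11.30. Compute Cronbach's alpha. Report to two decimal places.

Cronbach's alpha = 0.83

Σσ²ᵢ = 1.77 + 2.28 + 1.00 + 1.00 + 2.82 + 1.25 = 10.12
Sum of distinct covariances = 11.30
σ²_T = Σσ²ᵢ + 2·Σcov = 10.12 + 2 × 11.30 = 32.72
α = (6/5)·(1 − 10.12/32.72) = 0.83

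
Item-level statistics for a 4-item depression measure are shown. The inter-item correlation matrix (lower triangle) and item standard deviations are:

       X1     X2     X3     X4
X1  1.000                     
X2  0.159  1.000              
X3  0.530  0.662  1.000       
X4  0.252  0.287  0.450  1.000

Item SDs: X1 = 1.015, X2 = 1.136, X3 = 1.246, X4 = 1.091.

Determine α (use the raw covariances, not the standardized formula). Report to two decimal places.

α = 0.73

Σσ²ᵢ = 1.015² + 1.136² + 1.246² + 1.091² = 5.0635
Covariances σ_ij = r_ij · s_i · s_j:
  σ(X1,X2) = 0.159 × 1.015 × 1.136 = 0.1833
  σ(X1,X3) = 0.530 × 1.015 × 1.246 = 0.6703
  σ(X1,X4) = 0.252 × 1.015 × 1.091 = 0.2791
  σ(X2,X3) = 0.662 × 1.136 × 1.246 = 0.9370
  σ(X2,X4) = 0.287 × 1.136 × 1.091 = 0.3557
  σ(X3,X4) = 0.450 × 1.246 × 1.091 = 0.6117
σ²_T = Σσ²ᵢ + 2·Σσ_ij = 5.0635 + 2 × 3.0371 = 11.1377
α = (4/3)·(1 − 5.0635/11.1377) = 0.73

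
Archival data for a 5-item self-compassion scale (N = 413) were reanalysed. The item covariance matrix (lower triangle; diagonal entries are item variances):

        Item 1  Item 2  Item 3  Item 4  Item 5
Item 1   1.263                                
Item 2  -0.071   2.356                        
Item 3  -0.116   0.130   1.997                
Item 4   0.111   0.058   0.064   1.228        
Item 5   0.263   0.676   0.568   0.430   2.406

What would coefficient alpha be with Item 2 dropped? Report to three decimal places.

α = 0.369

Remaining items: Item 1, Item 3, Item 4, Item 5 (k = 4).
ΣVar(i) = 1.263 + 1.997 + 1.228 + 2.406 = 6.894
total variance = 6.894 + 2 × 1.320 = 9.534
α (item deleted) = (4/3)·(1 − 6.894/9.534) = 0.369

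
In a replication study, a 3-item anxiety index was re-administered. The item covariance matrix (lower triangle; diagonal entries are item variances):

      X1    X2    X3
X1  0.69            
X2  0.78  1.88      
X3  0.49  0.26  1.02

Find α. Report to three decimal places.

α = 0.690

ΣVar(i) = 0.69 + 1.88 + 1.02 = 3.59
Sum of off-diagonal covariances = 1.53
σ²_T = 3.59 + 2 × 1.53 = 6.65
α = (k/(k−1))·(1 − ΣVar(i)/σ²_T) = (3/2)·(1 − 3.59/6.65) = 0.690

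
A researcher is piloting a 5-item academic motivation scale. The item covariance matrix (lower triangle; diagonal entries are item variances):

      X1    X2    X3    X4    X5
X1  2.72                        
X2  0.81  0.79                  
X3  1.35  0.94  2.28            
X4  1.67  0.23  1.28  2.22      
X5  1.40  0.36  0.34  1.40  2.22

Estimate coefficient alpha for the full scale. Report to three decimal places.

coefficient alpha = 0.821

ΣVar(i) = 2.72 + 0.79 + 2.28 + 2.22 + 2.22 = 10.23
Sum of the distinct covariances = 9.78
σ²_T = 10.23 + 2 × 9.78 = 29.79
α = (k/(k−1))·(1 − ΣVar(i)/σ²_T) = (5/4)·(1 − 10.23/29.79) = 0.821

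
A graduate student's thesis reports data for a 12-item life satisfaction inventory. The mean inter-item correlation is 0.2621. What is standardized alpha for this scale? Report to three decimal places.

standardized alpha = 0.810

Standardized α = k·r̄ / (1 + (k−1)·r̄) = 12 × 0.2621 / (1 + 11 × 0.2621)
  = 3.1452 / 3.8831 = 0.810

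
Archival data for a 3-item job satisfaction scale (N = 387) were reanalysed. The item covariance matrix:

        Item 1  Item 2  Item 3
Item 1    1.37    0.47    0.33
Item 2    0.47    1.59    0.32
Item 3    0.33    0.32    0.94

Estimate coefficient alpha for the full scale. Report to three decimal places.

Σσ²ᵢ = 1.37 + 1.59 + 0.94 = 3.90
Σ_{i<j} σ_ij = 1.12
Var(T) = 3.90 + 2 × 1.12 = 6.14
α = (k/(k−1))·(1 − Σσ²ᵢ/Var(T)) = (3/2)·(1 − 3.90/6.14) = 0.547

α = 0.547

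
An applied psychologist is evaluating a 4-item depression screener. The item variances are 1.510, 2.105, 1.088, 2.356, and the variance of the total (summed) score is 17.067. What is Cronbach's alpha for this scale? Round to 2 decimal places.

Σσᵢ² = 1.510 + 2.105 + 1.088 + 2.356 = 7.059
α = (k/(k−1))·(1 − Σσᵢ²/total variance) = (4/3)·(1 − 7.059/17.067) = 0.78

Cronbach's alpha = 0.78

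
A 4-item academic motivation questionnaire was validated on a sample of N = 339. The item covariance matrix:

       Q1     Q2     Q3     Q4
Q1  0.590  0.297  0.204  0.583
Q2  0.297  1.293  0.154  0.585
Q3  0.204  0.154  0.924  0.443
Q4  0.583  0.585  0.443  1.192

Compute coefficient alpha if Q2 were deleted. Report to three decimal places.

α = 0.714

Remaining items: Q1, Q3, Q4 (k = 3).
sum of item variances = 0.590 + 0.924 + 1.192 = 2.706
Var(T) = 2.706 + 2 × 1.230 = 5.166
α (item deleted) = (3/2)·(1 − 2.706/5.166) = 0.714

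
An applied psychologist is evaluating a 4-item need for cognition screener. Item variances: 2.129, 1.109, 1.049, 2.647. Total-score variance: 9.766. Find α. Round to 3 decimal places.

Σσᵢ² = 2.129 + 1.109 + 1.049 + 2.647 = 6.934
α = (k/(k−1))·(1 − Σσᵢ²/total variance) = (4/3)·(1 − 6.934/9.766) = 0.387

α = 0.387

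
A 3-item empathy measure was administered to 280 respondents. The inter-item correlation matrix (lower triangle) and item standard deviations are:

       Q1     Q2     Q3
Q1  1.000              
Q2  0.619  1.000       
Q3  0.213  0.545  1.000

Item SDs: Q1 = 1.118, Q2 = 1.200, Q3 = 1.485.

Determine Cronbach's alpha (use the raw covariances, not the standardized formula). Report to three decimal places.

Σσ²ᵢ = 1.118² + 1.200² + 1.485² = 4.8951
Covariances σ_ij = r_ij · s_i · s_j:
  σ(Q1,Q2) = 0.619 × 1.118 × 1.200 = 0.8305
  σ(Q1,Q3) = 0.213 × 1.118 × 1.485 = 0.3536
  σ(Q2,Q3) = 0.545 × 1.200 × 1.485 = 0.9712
σ²_T = Σσ²ᵢ + 2·Σσ_ij = 4.8951 + 2 × 2.1553 = 9.2057
α = (3/2)·(1 − 4.8951/9.2057) = 0.702

α = 0.702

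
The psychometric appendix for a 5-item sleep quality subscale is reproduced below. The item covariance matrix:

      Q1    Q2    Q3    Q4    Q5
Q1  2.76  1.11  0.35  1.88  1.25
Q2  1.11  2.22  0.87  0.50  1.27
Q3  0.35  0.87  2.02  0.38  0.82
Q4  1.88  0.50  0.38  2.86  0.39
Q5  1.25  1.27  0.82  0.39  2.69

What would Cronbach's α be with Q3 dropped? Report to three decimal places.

Remaining items: Q1, Q2, Q4, Q5 (k = 4).
Σσ²ᵢ = 2.76 + 2.22 + 2.86 + 2.69 = 10.53
Var(T) = 10.53 + 2 × 6.40 = 23.33
α (item deleted) = (4/3)·(1 − 10.53/23.33) = 0.732

Cronbach's α = 0.732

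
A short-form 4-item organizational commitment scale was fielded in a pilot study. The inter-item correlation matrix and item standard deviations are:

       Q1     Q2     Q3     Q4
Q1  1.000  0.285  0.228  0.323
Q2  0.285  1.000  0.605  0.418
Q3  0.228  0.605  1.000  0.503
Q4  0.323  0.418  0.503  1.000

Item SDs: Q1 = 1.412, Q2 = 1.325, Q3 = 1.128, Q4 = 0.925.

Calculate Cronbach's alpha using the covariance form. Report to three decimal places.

Σσ²ᵢ = 1.412² + 1.325² + 1.128² + 0.925² = 5.8774
Covariances σ_ij = r_ij · s_i · s_j:
  σ(Q1,Q2) = 0.285 × 1.412 × 1.325 = 0.5332
  σ(Q1,Q3) = 0.228 × 1.412 × 1.128 = 0.3631
  σ(Q1,Q4) = 0.323 × 1.412 × 0.925 = 0.4219
  σ(Q2,Q3) = 0.605 × 1.325 × 1.128 = 0.9042
  σ(Q2,Q4) = 0.418 × 1.325 × 0.925 = 0.5123
  σ(Q3,Q4) = 0.503 × 1.128 × 0.925 = 0.5248
σ²_T = Σσ²ᵢ + 2·Σσ_ij = 5.8774 + 2 × 3.2595 = 12.3964
α = (4/3)·(1 − 5.8774/12.3964) = 0.701

α = 0.701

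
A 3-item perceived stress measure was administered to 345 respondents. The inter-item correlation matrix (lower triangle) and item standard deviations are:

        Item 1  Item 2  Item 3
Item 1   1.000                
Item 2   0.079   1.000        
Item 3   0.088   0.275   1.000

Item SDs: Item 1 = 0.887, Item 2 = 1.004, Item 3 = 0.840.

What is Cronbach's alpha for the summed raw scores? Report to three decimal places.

Σσ²ᵢ = 0.887² + 1.004² + 0.840² = 2.5004
Covariances σ_ij = r_ij · s_i · s_j:
  σ(Item 1,Item 2) = 0.079 × 0.887 × 1.004 = 0.0704
  σ(Item 1,Item 3) = 0.088 × 0.887 × 0.840 = 0.0656
  σ(Item 2,Item 3) = 0.275 × 1.004 × 0.840 = 0.2319
σ²_T = Σσ²ᵢ + 2·Σσ_ij = 2.5004 + 2 × 0.3679 = 3.2362
α = (3/2)·(1 − 2.5004/3.2362) = 0.341

α = 0.341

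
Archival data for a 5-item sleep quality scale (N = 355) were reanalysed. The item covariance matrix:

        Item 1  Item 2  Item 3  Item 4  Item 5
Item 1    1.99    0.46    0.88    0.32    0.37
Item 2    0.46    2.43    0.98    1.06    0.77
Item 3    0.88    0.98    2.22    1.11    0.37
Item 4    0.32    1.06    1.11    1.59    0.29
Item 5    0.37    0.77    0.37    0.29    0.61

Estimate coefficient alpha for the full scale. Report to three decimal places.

α = 0.749

sum of item variances = 1.99 + 2.43 + 2.22 + 1.59 + 0.61 = 8.84
Sum of the distinct covariances = 6.61
σ²_T = 8.84 + 2 × 6.61 = 22.06
α = (k/(k−1))·(1 − sum of item variances/σ²_T) = (5/4)·(1 − 8.84/22.06) = 0.749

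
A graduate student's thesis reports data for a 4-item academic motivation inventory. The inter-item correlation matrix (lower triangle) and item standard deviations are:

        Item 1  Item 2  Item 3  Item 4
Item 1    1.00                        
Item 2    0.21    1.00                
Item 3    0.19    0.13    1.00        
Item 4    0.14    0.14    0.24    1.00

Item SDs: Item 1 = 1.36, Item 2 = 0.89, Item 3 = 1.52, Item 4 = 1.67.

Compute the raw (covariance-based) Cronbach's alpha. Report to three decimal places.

Σσ²ᵢ = 1.36² + 0.89² + 1.52² + 1.67² = 7.7410
Covariances σ_ij = r_ij · s_i · s_j:
  σ(Item 1,Item 2) = 0.21 × 1.36 × 0.89 = 0.2542
  σ(Item 1,Item 3) = 0.19 × 1.36 × 1.52 = 0.3928
  σ(Item 1,Item 4) = 0.14 × 1.36 × 1.67 = 0.3180
  σ(Item 2,Item 3) = 0.13 × 0.89 × 1.52 = 0.1759
  σ(Item 2,Item 4) = 0.14 × 0.89 × 1.67 = 0.2081
  σ(Item 3,Item 4) = 0.24 × 1.52 × 1.67 = 0.6092
σ²_T = Σσ²ᵢ + 2·Σσ_ij = 7.7410 + 2 × 1.9582 = 11.6574
α = (4/3)·(1 − 7.7410/11.6574) = 0.448

α = 0.448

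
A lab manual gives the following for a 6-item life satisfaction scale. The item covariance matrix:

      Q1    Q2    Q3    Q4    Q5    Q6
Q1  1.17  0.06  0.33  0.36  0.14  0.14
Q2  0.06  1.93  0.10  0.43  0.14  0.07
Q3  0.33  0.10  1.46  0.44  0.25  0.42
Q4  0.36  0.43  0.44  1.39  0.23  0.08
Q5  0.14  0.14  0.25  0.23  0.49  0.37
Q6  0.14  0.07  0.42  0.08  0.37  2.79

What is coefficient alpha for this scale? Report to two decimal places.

coefficient alpha = 0.52

Σσᵢ² = 1.17 + 1.93 + 1.46 + 1.39 + 0.49 + 2.79 = 9.23
Sum of off-diagonal covariances = 3.56
σ²_total = 9.23 + 2 × 3.56 = 16.35
α = (k/(k−1))·(1 − Σσᵢ²/σ²_total) = (6/5)·(1 − 9.23/16.35) = 0.52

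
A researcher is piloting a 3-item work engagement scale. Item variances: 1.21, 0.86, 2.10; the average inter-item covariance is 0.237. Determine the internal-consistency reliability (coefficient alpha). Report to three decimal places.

ΣVar(i) = 1.21 + 0.86 + 2.10 = 4.17
Sum of the 3 distinct covariances = 3 × 0.237 = 0.711
σ²_total = ΣVar(i) + 2·Σcov = 4.17 + 2 × 0.711 = 5.592
α = (3/2)·(1 − 4.17/5.592) = 0.381

coefficient alpha = 0.381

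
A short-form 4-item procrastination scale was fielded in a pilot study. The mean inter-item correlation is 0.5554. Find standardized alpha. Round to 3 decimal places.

standardized alpha = 0.833

Standardized α = k·r̄ / (1 + (k−1)·r̄) = 4 × 0.5554 / (1 + 3 × 0.5554)
  = 2.2216 / 2.6662 = 0.833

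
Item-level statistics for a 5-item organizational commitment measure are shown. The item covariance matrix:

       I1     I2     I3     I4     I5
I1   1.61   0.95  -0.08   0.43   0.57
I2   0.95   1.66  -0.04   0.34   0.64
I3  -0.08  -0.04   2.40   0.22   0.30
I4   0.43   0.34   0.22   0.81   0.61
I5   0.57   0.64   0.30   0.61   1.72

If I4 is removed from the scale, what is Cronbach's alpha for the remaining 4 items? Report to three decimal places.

Remaining items: I1, I2, I3, I5 (k = 4).
Σσᵢ² = 1.61 + 1.66 + 2.40 + 1.72 = 7.39
σ²_T = 7.39 + 2 × 2.34 = 12.07
α (item deleted) = (4/3)·(1 − 7.39/12.07) = 0.517

α = 0.517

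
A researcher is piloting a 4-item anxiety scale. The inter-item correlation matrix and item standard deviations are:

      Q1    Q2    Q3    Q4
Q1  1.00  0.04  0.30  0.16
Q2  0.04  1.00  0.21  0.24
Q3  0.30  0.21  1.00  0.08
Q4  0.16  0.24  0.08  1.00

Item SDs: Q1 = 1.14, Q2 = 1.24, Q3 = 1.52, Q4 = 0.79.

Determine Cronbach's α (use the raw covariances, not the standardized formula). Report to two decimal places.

Σσ²ᵢ = 1.14² + 1.24² + 1.52² + 0.79² = 5.7717
Covariances σ_ij = r_ij · s_i · s_j:
  σ(Q1,Q2) = 0.04 × 1.14 × 1.24 = 0.0565
  σ(Q1,Q3) = 0.30 × 1.14 × 1.52 = 0.5198
  σ(Q1,Q4) = 0.16 × 1.14 × 0.79 = 0.1441
  σ(Q2,Q3) = 0.21 × 1.24 × 1.52 = 0.3958
  σ(Q2,Q4) = 0.24 × 1.24 × 0.79 = 0.2351
  σ(Q3,Q4) = 0.08 × 1.52 × 0.79 = 0.0961
σ²_T = Σσ²ᵢ + 2·Σσ_ij = 5.7717 + 2 × 1.4474 = 8.6665
α = (4/3)·(1 − 5.7717/8.6665) = 0.45

α = 0.45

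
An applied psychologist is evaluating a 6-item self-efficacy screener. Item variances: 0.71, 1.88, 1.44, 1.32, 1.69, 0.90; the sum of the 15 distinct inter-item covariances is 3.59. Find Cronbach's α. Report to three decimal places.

Σσ²ᵢ = 0.71 + 1.88 + 1.44 + 1.32 + 1.69 + 0.90 = 7.94
Sum of distinct covariances = 3.59
Var(T) = Σσ²ᵢ + 2·Σcov = 7.94 + 2 × 3.59 = 15.12
α = (6/5)·(1 − 7.94/15.12) = 0.570

Cronbach's α = 0.570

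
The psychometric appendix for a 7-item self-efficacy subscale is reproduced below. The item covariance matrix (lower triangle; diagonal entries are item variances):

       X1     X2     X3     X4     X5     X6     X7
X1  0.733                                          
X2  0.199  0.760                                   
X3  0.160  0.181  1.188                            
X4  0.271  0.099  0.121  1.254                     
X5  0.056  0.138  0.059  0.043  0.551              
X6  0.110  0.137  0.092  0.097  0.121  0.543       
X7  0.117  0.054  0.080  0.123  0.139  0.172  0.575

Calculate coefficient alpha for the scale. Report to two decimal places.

sum of item variances = 0.733 + 0.760 + 1.188 + 1.254 + 0.551 + 0.543 + 0.575 = 5.604
Sum of off-diagonal covariances = 2.569
σ²_T = 5.604 + 2 × 2.569 = 10.742
α = (k/(k−1))·(1 − sum of item variances/σ²_T) = (7/6)·(1 − 5.604/10.742) = 0.56

coefficient alpha = 0.56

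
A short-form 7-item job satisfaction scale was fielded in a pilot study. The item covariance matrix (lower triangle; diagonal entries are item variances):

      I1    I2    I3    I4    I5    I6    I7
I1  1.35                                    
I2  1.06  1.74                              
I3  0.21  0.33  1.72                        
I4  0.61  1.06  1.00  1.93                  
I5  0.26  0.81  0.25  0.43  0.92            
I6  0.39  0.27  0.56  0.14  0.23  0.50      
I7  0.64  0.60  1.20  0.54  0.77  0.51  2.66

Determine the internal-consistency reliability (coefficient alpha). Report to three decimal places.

Σσᵢ² = 1.35 + 1.74 + 1.72 + 1.93 + 0.92 + 0.50 + 2.66 = 10.82
Sum of the distinct covariances = 11.87
σ²_total = 10.82 + 2 × 11.87 = 34.56
α = (k/(k−1))·(1 − Σσᵢ²/σ²_total) = (7/6)·(1 − 10.82/34.56) = 0.801

α = 0.801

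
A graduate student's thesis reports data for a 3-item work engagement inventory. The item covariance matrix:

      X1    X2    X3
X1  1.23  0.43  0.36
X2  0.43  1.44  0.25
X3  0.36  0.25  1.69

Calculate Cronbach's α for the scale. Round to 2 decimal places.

sum of item variances = 1.23 + 1.44 + 1.69 = 4.36
Sum of the distinct covariances = 1.04
σ²_total = 4.36 + 2 × 1.04 = 6.44
α = (k/(k−1))·(1 − sum of item variances/σ²_total) = (3/2)·(1 − 4.36/6.44) = 0.48

Cronbach's α = 0.48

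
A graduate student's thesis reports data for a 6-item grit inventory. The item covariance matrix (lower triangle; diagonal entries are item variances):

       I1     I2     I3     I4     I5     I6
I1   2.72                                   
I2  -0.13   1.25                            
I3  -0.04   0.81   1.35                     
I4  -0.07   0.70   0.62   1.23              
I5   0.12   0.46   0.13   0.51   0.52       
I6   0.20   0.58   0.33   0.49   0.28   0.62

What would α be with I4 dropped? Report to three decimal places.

α = 0.574

Remaining items: I1, I2, I3, I5, I6 (k = 5).
ΣVar(i) = 2.72 + 1.25 + 1.35 + 0.52 + 0.62 = 6.46
total variance = 6.46 + 2 × 2.74 = 11.94
α (item deleted) = (5/4)·(1 − 6.46/11.94) = 0.574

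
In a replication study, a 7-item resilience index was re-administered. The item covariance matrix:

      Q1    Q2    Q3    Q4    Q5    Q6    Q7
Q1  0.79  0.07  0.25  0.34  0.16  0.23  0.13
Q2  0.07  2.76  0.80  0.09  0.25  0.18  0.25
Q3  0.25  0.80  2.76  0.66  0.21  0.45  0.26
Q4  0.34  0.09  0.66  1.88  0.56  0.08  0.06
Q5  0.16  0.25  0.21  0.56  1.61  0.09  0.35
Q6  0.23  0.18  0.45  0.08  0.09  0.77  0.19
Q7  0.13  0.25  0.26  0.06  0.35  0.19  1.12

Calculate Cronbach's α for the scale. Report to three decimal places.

sum of item variances = 0.79 + 2.76 + 2.76 + 1.88 + 1.61 + 0.77 + 1.12 = 11.69
Sum of the distinct covariances = 5.66
σ²_T = 11.69 + 2 × 5.66 = 23.01
α = (k/(k−1))·(1 − sum of item variances/σ²_T) = (7/6)·(1 − 11.69/23.01) = 0.574

Cronbach's α = 0.574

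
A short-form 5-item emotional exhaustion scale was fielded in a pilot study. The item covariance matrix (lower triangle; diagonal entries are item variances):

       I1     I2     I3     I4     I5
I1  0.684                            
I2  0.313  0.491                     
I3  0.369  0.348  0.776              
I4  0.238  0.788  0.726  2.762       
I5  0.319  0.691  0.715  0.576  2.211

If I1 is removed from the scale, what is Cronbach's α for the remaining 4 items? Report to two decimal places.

Remaining items: I2, I3, I4, I5 (k = 4).
sum of item variances = 0.491 + 0.776 + 2.762 + 2.211 = 6.240
σ²_T = 6.240 + 2 × 3.844 = 13.928
α (item deleted) = (4/3)·(1 − 6.240/13.928) = 0.74

α = 0.74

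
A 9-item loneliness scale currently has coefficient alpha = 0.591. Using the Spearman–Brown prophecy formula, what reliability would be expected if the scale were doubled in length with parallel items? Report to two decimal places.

predicted reliability = 0.74

Length factor m = 2
α' = m·α / (1 + (m−1)·α)
   = 2 × 0.591 / (1 + (2 − 1) × 0.591)
   = 1.1820 / 1.5910 = 0.74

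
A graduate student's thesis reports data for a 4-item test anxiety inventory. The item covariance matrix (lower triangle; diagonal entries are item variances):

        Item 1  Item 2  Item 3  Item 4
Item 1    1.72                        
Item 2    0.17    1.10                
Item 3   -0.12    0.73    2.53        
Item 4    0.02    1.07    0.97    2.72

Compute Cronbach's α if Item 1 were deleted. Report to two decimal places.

Remaining items: Item 2, Item 3, Item 4 (k = 3).
Σσ²ᵢ = 1.10 + 2.53 + 2.72 = 6.35
σ²_total = 6.35 + 2 × 2.77 = 11.89
α (item deleted) = (3/2)·(1 − 6.35/11.89) = 0.70

Cronbach's α = 0.70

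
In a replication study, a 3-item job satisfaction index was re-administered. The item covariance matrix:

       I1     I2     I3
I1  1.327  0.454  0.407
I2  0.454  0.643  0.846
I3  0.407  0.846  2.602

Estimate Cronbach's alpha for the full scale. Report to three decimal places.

sum of item variances = 1.327 + 0.643 + 2.602 = 4.572
Σ_{i<j} σ_ij = 1.707
σ²_total = 4.572 + 2 × 1.707 = 7.986
α = (k/(k−1))·(1 − sum of item variances/σ²_total) = (3/2)·(1 − 4.572/7.986) = 0.641

Cronbach's alpha = 0.641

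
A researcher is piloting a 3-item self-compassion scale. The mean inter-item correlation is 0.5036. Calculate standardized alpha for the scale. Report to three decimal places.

Standardized α = k·r̄ / (1 + (k−1)·r̄) = 3 × 0.5036 / (1 + 2 × 0.5036)
  = 1.5108 / 2.0072 = 0.753

standardized alpha = 0.753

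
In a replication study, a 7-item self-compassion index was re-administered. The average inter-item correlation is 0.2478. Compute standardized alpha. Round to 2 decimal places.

Standardized α = k·r̄ / (1 + (k−1)·r̄) = 7 × 0.2478 / (1 + 6 × 0.2478)
  = 1.7346 / 2.4868 = 0.70

α = 0.70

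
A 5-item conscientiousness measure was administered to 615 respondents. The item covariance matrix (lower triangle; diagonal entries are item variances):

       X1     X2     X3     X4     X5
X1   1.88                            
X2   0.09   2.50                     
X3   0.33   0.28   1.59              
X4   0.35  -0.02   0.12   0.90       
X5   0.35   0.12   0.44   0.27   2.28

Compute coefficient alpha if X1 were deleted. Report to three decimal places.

Remaining items: X2, X3, X4, X5 (k = 4).
sum of item variances = 2.50 + 1.59 + 0.90 + 2.28 = 7.27
total variance = 7.27 + 2 × 1.21 = 9.69
α (item deleted) = (4/3)·(1 − 7.27/9.69) = 0.333

coefficient alpha = 0.333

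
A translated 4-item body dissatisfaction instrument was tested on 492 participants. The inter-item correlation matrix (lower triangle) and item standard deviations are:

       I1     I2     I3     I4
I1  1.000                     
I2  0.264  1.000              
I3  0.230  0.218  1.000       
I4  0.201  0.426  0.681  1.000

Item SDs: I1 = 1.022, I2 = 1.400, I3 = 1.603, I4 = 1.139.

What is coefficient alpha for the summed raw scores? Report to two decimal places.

α = 0.66

Σσ²ᵢ = 1.022² + 1.400² + 1.603² + 1.139² = 6.8714
Covariances σ_ij = r_ij · s_i · s_j:
  σ(I1,I2) = 0.264 × 1.022 × 1.400 = 0.3777
  σ(I1,I3) = 0.230 × 1.022 × 1.603 = 0.3768
  σ(I1,I4) = 0.201 × 1.022 × 1.139 = 0.2340
  σ(I2,I3) = 0.218 × 1.400 × 1.603 = 0.4892
  σ(I2,I4) = 0.426 × 1.400 × 1.139 = 0.6793
  σ(I3,I4) = 0.681 × 1.603 × 1.139 = 1.2434
σ²_T = Σσ²ᵢ + 2·Σσ_ij = 6.8714 + 2 × 3.4004 = 13.6722
α = (4/3)·(1 − 6.8714/13.6722) = 0.66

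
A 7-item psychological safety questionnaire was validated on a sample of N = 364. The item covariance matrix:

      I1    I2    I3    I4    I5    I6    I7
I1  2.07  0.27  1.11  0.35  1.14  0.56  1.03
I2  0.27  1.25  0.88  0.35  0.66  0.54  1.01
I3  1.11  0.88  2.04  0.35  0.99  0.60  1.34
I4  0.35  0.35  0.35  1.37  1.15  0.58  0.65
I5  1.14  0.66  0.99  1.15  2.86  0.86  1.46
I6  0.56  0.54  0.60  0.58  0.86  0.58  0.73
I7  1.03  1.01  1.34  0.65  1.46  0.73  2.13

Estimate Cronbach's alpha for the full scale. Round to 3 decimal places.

α = 0.851

ΣVar(i) = 2.07 + 1.25 + 2.04 + 1.37 + 2.86 + 0.58 + 2.13 = 12.30
Sum of the distinct covariances = 16.61
Var(T) = 12.30 + 2 × 16.61 = 45.52
α = (k/(k−1))·(1 − ΣVar(i)/Var(T)) = (7/6)·(1 − 12.30/45.52) = 0.851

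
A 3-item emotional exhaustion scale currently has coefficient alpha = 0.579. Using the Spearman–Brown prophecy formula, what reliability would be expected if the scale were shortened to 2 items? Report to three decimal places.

predicted reliability = 0.478

Length factor m = 2/3 = 0.6667
α' = m·α / (1 − (1−m)·α)
   = 2/3 × 0.579 / (1 − (1 − 2/3) × 0.579)
   = 0.3860 / 0.8070 = 0.478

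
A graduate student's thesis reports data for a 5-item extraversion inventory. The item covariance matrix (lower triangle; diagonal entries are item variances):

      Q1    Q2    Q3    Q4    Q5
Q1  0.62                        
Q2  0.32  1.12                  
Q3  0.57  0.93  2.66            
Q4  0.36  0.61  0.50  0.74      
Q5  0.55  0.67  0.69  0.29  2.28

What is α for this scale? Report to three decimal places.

α = 0.746

Σσ²ᵢ = 0.62 + 1.12 + 2.66 + 0.74 + 2.28 = 7.42
Sum of off-diagonal covariances = 5.49
total variance = 7.42 + 2 × 5.49 = 18.40
α = (k/(k−1))·(1 − Σσ²ᵢ/total variance) = (5/4)·(1 − 7.42/18.40) = 0.746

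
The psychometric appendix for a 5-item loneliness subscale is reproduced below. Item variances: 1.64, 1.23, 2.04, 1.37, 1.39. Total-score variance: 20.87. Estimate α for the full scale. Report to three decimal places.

ΣVar(i) = 1.64 + 1.23 + 2.04 + 1.37 + 1.39 = 7.67
α = (k/(k−1))·(1 − ΣVar(i)/σ²_total) = (5/4)·(1 − 7.67/20.87) = 0.791

α = 0.791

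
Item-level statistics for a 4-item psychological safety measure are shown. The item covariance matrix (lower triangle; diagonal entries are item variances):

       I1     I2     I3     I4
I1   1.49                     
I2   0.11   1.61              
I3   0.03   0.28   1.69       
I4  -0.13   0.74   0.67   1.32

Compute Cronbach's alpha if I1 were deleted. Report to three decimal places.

α = 0.634

Remaining items: I2, I3, I4 (k = 3).
Σσ²ᵢ = 1.61 + 1.69 + 1.32 = 4.62
total variance = 4.62 + 2 × 1.69 = 8.00
α (item deleted) = (3/2)·(1 − 4.62/8.00) = 0.634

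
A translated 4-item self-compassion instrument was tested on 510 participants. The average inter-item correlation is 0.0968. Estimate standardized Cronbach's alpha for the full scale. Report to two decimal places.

α = 0.30

Standardized α = k·r̄ / (1 + (k−1)·r̄) = 4 × 0.0968 / (1 + 3 × 0.0968)
  = 0.3872 / 1.2904 = 0.30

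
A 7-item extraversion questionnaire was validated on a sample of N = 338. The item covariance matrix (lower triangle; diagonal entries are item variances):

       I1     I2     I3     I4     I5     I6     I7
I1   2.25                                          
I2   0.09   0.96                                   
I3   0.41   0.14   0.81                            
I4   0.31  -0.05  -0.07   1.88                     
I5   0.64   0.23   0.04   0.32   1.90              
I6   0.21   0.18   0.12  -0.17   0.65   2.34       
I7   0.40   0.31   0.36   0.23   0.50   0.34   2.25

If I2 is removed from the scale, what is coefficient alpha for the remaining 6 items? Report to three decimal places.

coefficient alpha = 0.515

Remaining items: I1, I3, I4, I5, I6, I7 (k = 6).
Σσᵢ² = 2.25 + 0.81 + 1.88 + 1.90 + 2.34 + 2.25 = 11.43
σ²_T = 11.43 + 2 × 4.29 = 20.01
α (item deleted) = (6/5)·(1 − 11.43/20.01) = 0.515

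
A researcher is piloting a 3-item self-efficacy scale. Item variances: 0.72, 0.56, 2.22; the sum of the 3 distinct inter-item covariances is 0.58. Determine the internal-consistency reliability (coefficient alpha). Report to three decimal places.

sum of item variances = 0.72 + 0.56 + 2.22 = 3.50
Sum of distinct covariances = 0.58
σ²_T = sum of item variances + 2·Σcov = 3.50 + 2 × 0.58 = 4.66
α = (3/2)·(1 − 3.50/4.66) = 0.373

coefficient alpha = 0.373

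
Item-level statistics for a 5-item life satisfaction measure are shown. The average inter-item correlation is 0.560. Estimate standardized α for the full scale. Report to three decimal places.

standardized α = 0.864

Standardized α = k·r̄ / (1 + (k−1)·r̄) = 5 × 0.560 / (1 + 4 × 0.560)
  = 2.8000 / 3.2400 = 0.864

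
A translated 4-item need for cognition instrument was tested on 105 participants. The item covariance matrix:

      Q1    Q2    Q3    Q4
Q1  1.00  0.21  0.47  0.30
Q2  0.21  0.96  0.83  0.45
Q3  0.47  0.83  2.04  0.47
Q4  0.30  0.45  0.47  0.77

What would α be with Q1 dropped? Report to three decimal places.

Remaining items: Q2, Q3, Q4 (k = 3).
Σσᵢ² = 0.96 + 2.04 + 0.77 = 3.77
σ²_total = 3.77 + 2 × 1.75 = 7.27
α (item deleted) = (3/2)·(1 − 3.77/7.27) = 0.722

α = 0.722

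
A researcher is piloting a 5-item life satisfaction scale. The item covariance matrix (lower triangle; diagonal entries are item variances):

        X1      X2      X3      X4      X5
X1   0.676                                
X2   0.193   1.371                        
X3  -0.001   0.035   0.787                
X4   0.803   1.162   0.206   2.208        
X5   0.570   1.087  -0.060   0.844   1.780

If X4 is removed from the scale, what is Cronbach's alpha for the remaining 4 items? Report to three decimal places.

Remaining items: X1, X2, X3, X5 (k = 4).
Σσ²ᵢ = 0.676 + 1.371 + 0.787 + 1.780 = 4.614
total variance = 4.614 + 2 × 1.824 = 8.262
α (item deleted) = (4/3)·(1 − 4.614/8.262) = 0.589

α = 0.589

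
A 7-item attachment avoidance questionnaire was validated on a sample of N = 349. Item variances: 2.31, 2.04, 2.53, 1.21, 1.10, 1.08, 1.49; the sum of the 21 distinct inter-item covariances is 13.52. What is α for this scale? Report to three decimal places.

Σσ²ᵢ = 2.31 + 2.04 + 2.53 + 1.21 + 1.10 + 1.08 + 1.49 = 11.76
Sum of distinct covariances = 13.52
total variance = Σσ²ᵢ + 2·Σcov = 11.76 + 2 × 13.52 = 38.80
α = (7/6)·(1 − 11.76/38.80) = 0.813

α = 0.813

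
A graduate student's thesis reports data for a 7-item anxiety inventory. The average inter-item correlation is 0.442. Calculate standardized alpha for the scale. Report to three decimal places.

Standardized α = k·r̄ / (1 + (k−1)·r̄) = 7 × 0.442 / (1 + 6 × 0.442)
  = 3.0940 / 3.6520 = 0.847

α = 0.847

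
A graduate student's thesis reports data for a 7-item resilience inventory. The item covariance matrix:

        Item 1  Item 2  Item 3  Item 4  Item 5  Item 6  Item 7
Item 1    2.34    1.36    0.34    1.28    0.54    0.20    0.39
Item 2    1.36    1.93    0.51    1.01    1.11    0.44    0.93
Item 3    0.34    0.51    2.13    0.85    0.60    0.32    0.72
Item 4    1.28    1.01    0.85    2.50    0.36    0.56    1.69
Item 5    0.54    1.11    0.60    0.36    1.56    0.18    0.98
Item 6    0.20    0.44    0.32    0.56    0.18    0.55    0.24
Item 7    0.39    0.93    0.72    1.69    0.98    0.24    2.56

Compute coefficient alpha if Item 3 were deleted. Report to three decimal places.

coefficient alpha = 0.796

Remaining items: Item 1, Item 2, Item 4, Item 5, Item 6, Item 7 (k = 6).
Σσ²ᵢ = 2.34 + 1.93 + 2.50 + 1.56 + 0.55 + 2.56 = 11.44
Var(T) = 11.44 + 2 × 11.27 = 33.98
α (item deleted) = (6/5)·(1 − 11.44/33.98) = 0.796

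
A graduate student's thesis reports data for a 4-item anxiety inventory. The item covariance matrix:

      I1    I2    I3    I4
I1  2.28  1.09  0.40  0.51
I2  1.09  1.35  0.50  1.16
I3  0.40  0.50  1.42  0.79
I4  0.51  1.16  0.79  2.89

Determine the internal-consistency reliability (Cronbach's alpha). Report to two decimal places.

sum of item variances = 2.28 + 1.35 + 1.42 + 2.89 = 7.94
Σ_{i<j} σ_ij = 4.45
σ²_total = 7.94 + 2 × 4.45 = 16.84
α = (k/(k−1))·(1 − sum of item variances/σ²_total) = (4/3)·(1 − 7.94/16.84) = 0.70

α = 0.70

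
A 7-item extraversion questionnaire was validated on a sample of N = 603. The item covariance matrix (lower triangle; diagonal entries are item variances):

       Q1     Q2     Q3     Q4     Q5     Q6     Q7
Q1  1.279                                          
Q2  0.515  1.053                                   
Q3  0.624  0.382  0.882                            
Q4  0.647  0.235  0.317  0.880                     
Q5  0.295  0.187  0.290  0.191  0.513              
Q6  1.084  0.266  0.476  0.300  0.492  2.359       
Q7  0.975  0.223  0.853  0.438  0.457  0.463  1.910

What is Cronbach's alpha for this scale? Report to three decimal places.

α = 0.801

Σσ²ᵢ = 1.279 + 1.053 + 0.882 + 0.880 + 0.513 + 2.359 + 1.910 = 8.876
Σ_{i<j} σ_ij = 9.710
σ²_total = 8.876 + 2 × 9.710 = 28.296
α = (k/(k−1))·(1 − Σσ²ᵢ/σ²_total) = (7/6)·(1 − 8.876/28.296) = 0.801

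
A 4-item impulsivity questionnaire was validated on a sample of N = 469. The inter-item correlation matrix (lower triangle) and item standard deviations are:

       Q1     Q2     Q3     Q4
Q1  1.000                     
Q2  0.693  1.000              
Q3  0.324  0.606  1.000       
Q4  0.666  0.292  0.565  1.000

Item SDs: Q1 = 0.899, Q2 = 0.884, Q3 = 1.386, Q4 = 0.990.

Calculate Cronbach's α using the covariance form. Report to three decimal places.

α = 0.795

Σσ²ᵢ = 0.899² + 0.884² + 1.386² + 0.990² = 4.4908
Covariances σ_ij = r_ij · s_i · s_j:
  σ(Q1,Q2) = 0.693 × 0.899 × 0.884 = 0.5507
  σ(Q1,Q3) = 0.324 × 0.899 × 1.386 = 0.4037
  σ(Q1,Q4) = 0.666 × 0.899 × 0.990 = 0.5927
  σ(Q2,Q3) = 0.606 × 0.884 × 1.386 = 0.7425
  σ(Q2,Q4) = 0.292 × 0.884 × 0.990 = 0.2555
  σ(Q3,Q4) = 0.565 × 1.386 × 0.990 = 0.7753
σ²_T = Σσ²ᵢ + 2·Σσ_ij = 4.4908 + 2 × 3.3204 = 11.1316
α = (4/3)·(1 − 4.4908/11.1316) = 0.795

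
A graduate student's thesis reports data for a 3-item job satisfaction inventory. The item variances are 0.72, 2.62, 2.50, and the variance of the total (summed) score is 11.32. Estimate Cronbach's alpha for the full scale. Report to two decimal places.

Cronbach's alpha = 0.73

Σσᵢ² = 0.72 + 2.62 + 2.50 = 5.84
α = (k/(k−1))·(1 − Σσᵢ²/σ²_total) = (3/2)·(1 − 5.84/11.32) = 0.73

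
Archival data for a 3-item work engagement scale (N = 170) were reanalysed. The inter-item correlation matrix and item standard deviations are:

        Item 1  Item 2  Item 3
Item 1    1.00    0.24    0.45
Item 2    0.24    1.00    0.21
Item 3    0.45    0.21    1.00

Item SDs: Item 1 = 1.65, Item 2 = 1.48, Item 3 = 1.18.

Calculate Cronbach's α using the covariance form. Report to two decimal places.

α = 0.55

Σσ²ᵢ = 1.65² + 1.48² + 1.18² = 6.3053
Covariances σ_ij = r_ij · s_i · s_j:
  σ(Item 1,Item 2) = 0.24 × 1.65 × 1.48 = 0.5861
  σ(Item 1,Item 3) = 0.45 × 1.65 × 1.18 = 0.8761
  σ(Item 2,Item 3) = 0.21 × 1.48 × 1.18 = 0.3667
σ²_T = Σσ²ᵢ + 2·Σσ_ij = 6.3053 + 2 × 1.8289 = 9.9631
α = (3/2)·(1 − 6.3053/9.9631) = 0.55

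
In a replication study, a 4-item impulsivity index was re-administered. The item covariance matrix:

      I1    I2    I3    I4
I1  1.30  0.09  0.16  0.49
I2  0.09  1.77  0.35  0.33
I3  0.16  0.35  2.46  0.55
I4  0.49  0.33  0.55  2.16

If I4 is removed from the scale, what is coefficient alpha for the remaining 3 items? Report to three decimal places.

coefficient alpha = 0.267

Remaining items: I1, I2, I3 (k = 3).
Σσᵢ² = 1.30 + 1.77 + 2.46 = 5.53
σ²_total = 5.53 + 2 × 0.60 = 6.73
α (item deleted) = (3/2)·(1 − 5.53/6.73) = 0.267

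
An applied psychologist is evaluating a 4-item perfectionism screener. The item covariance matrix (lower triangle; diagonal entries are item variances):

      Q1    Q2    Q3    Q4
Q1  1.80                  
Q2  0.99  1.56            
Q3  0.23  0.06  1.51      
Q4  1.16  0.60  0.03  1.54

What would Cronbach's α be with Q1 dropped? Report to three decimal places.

Cronbach's α = 0.346

Remaining items: Q2, Q3, Q4 (k = 3).
Σσᵢ² = 1.56 + 1.51 + 1.54 = 4.61
Var(T) = 4.61 + 2 × 0.69 = 5.99
α (item deleted) = (3/2)·(1 − 4.61/5.99) = 0.346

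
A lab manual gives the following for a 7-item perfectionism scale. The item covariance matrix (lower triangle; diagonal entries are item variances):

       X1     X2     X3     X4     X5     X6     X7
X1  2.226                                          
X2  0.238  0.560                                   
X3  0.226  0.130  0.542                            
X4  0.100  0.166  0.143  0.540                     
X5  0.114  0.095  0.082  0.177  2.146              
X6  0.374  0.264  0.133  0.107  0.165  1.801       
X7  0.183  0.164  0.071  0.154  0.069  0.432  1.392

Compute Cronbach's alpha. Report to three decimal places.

Cronbach's alpha = 0.511

sum of item variances = 2.226 + 0.560 + 0.542 + 0.540 + 2.146 + 1.801 + 1.392 = 9.207
Sum of off-diagonal covariances = 3.587
Var(T) = 9.207 + 2 × 3.587 = 16.381
α = (k/(k−1))·(1 − sum of item variances/Var(T)) = (7/6)·(1 − 9.207/16.381) = 0.511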